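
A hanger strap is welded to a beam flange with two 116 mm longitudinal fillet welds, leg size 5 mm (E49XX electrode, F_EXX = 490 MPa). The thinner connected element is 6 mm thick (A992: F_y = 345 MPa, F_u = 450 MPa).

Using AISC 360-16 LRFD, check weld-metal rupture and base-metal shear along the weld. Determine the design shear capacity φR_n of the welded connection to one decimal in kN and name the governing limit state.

180.8 kN (weld metal governs)

Weld metal: throat = 0.707×5 = 3.535 mm, L = 2×116 = 232 mm. φR_n = 0.75 × 0.6 × 490 × 3.535 × 232 = 180.8 kN.
Base metal shear (6 mm plate): yield φR_n = 1.0×0.6×345×6×232 = 288.1 kN; rupture φR_n = 0.75×0.6×450×6×232 = 281.9 kN; take 281.9 kN (rupture).
Governing: min(180.8, 281.9) = 180.8 kN → weld metal.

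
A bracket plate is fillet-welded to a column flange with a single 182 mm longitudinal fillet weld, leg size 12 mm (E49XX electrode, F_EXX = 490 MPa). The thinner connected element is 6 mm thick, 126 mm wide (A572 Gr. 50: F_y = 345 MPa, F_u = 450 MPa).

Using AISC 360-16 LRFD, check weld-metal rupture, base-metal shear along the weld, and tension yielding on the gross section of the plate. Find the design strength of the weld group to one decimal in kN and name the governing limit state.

221.1 kN (base-metal shear governs)

Weld metal: throat = 0.707×12 = 8.484 mm, L = 182 mm. φR_n = 0.75 × 0.6 × 490 × 8.484 × 182 = 340.5 kN.
Base metal shear (6 mm plate): yield φR_n = 1.0×0.6×345×6×182 = 226.0 kN; rupture φR_n = 0.75×0.6×450×6×182 = 221.1 kN; take 221.1 kN (rupture).
Tension yield (gross): A_g = 126×6 = 756 mm². φR_n = 0.90 × 345 × 756 = 234.7 kN.
Governing: min(340.5, 221.1, 234.7) = 221.1 kN → base-metal shear.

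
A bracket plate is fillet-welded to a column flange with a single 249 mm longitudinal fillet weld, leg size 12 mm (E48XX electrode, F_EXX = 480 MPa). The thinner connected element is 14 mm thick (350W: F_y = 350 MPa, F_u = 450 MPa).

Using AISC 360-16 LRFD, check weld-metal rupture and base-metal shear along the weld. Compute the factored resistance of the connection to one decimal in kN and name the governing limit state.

456.3 kN (weld metal governs)

Weld metal: throat = 0.707×12 = 8.484 mm, L = 249 mm. φR_n = 0.75 × 0.6 × 480 × 8.484 × 249 = 456.3 kN.
Base metal shear (14 mm plate): yield φR_n = 1.0×0.6×350×14×249 = 732.1 kN; rupture φR_n = 0.75×0.6×450×14×249 = 705.9 kN; take 705.9 kN (rupture).
Governing: min(456.3, 705.9) = 456.3 kN → weld metal.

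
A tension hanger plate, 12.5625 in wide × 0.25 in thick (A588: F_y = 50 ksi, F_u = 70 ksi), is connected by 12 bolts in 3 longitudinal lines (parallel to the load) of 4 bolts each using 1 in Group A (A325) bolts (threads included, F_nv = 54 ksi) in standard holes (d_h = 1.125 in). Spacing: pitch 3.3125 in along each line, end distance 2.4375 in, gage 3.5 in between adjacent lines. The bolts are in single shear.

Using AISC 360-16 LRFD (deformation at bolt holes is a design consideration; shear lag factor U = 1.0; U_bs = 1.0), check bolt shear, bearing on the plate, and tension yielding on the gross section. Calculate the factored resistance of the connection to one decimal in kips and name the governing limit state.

Bolt shear: A_b = π(1)²/4 = 0.7854 in². φR_n = 0.75 × 54 × 0.7854 × 12 × 1 = 381.7 kips.
Bearing (0.25 in plate, F_u = 70 ksi): end bolts L_c = 2.4375 − 1.125/2 = 1.875, R_n = min(1.2×1.875×0.25×70, 2.4×1×0.25×70) = 39.375 kips/bolt; interior L_c = 3.3125 − 1.125 = 2.1875, R_n = 42 kips/bolt. φR_n = 0.75 × (3×39.375 + 9×42) = 372.1 kips.
Tension yield (gross): A_g = 12.5625×0.25 = 3.1406 in². φR_n = 0.90 × 50 × 3.1406 = 141.3 kips.
Governing: min(381.7, 372.1, 141.3) = 141.3 kips → gross-section yield.

141.3 kips (gross-section yield governs)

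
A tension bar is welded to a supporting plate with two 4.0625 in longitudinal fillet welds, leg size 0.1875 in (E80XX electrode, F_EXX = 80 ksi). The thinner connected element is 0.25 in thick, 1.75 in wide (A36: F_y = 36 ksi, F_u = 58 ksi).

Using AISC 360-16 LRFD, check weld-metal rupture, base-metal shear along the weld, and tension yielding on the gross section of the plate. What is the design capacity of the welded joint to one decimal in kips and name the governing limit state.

Weld metal: throat = 0.707×0.1875 = 0.13256 in, L = 2×4.0625 = 8.125 in. φR_n = 0.75 × 0.6 × 80 × 0.13256 × 8.125 = 38.8 kips.
Base metal shear (0.25 in plate): yield φR_n = 1.0×0.6×36×0.25×8.125 = 43.9 kips; rupture φR_n = 0.75×0.6×58×0.25×8.125 = 53.0 kips; take 43.9 kips (yield).
Tension yield (gross): A_g = 1.75×0.25 = 0.4375 in². φR_n = 0.90 × 36 × 0.4375 = 14.2 kips.
Governing: min(38.8, 43.9, 14.2) = 14.2 kips → gross-section yield.

14.2 kips (gross-section yield governs)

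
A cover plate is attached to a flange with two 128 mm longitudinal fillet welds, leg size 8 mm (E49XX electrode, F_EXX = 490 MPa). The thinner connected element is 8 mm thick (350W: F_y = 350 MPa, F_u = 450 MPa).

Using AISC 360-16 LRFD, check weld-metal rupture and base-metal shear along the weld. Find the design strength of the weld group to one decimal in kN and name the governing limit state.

319.3 kN (weld metal governs)

Weld metal: throat = 0.707×8 = 5.656 mm, L = 2×128 = 256 mm. φR_n = 0.75 × 0.6 × 490 × 5.656 × 256 = 319.3 kN.
Base metal shear (8 mm plate): yield φR_n = 1.0×0.6×350×8×256 = 430.1 kN; rupture φR_n = 0.75×0.6×450×8×256 = 414.7 kN; take 414.7 kN (rupture).
Governing: min(319.3, 414.7) = 319.3 kN → weld metal.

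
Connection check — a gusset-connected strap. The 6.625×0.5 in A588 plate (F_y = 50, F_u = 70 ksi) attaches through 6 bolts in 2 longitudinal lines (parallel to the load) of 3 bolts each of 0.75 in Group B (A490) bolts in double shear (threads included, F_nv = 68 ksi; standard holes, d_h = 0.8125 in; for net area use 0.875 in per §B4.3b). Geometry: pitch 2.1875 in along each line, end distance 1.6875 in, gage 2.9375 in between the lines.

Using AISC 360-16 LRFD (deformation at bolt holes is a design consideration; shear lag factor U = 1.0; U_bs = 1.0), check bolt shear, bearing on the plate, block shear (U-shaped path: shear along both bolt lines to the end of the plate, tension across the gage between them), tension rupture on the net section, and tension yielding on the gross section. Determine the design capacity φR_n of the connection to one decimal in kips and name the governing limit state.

Bolt shear: A_b = π(0.75)²/4 = 0.44179 in². φR_n = 0.75 × 68 × 0.44179 × 6 × 2 = 270.4 kips.
Bearing (0.5 in plate, F_u = 70 ksi): end bolts L_c = 1.6875 − 0.8125/2 = 1.28125, R_n = min(1.2×1.28125×0.5×70, 2.4×0.75×0.5×70) = 53.813 kips/bolt; interior L_c = 2.1875 − 0.8125 = 1.375, R_n = 57.75 kips/bolt. φR_n = 0.75 × (2×53.813 + 4×57.75) = 254.0 kips.
Block shear: shear path 2×[1.6875+2×2.1875] = 2×6.0625 in, A_gv = 6.0625, A_nv = 2×(6.0625 − 2.5×0.875)×0.5 = 3.875 in²; tension across gage: (2.9375 − 1×0.875)×0.5 = 1.0313 in². R_n = min(0.6×70×3.875, 0.6×50×6.0625) + 1.0×70×1.0313 = min(162.75, 181.88) + 72.191 = 234.94 kips. φR_n = 0.75 × 234.94 = 176.2 kips.
Tension rupture (net): A_n = (6.625 − 2×0.875)×0.5 = 2.4375 in² (U = 1.0, A_e = A_n). φR_n = 0.75 × 70 × 2.4375 = 128.0 kips.
Tension yield (gross): A_g = 6.625×0.5 = 3.3125 in². φR_n = 0.90 × 50 × 3.3125 = 149.1 kips.
Governing: min(270.4, 254.0, 176.2, 128.0, 149.1) = 128.0 kips → net-section rupture.

128.0 kips (net-section rupture governs)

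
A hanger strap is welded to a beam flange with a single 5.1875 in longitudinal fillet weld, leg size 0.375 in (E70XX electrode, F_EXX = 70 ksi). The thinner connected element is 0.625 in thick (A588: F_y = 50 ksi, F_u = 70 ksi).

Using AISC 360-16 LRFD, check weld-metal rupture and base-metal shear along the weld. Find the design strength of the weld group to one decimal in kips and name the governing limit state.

Weld metal: throat = 0.707×0.375 = 0.26513 in, L = 5.1875 in. φR_n = 0.75 × 0.6 × 70 × 0.26513 × 5.1875 = 43.3 kips.
Base metal shear (0.625 in plate): yield φR_n = 1.0×0.6×50×0.625×5.1875 = 97.3 kips; rupture φR_n = 0.75×0.6×70×0.625×5.1875 = 102.1 kips; take 97.3 kips (yield).
Governing: min(43.3, 97.3) = 43.3 kips → weld metal.

43.3 kips (weld metal governs)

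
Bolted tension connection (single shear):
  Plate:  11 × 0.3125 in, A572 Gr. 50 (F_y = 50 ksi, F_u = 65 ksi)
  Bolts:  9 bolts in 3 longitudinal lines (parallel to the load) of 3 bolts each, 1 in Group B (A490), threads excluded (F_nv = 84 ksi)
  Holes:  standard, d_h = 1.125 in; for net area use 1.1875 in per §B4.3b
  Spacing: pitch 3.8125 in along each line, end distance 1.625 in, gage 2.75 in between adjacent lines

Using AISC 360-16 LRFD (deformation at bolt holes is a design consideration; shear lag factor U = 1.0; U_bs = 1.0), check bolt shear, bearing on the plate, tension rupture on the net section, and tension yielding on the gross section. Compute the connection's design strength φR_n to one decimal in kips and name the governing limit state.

Bolt shear: A_b = π(1)²/4 = 0.7854 in². φR_n = 0.75 × 84 × 0.7854 × 9 × 1 = 445.3 kips.
Bearing (0.3125 in plate, F_u = 65 ksi): end bolts L_c = 1.625 − 1.125/2 = 1.0625, R_n = min(1.2×1.0625×0.3125×65, 2.4×1×0.3125×65) = 25.898 kips/bolt; interior L_c = 3.8125 − 1.125 = 2.6875, R_n = 48.75 kips/bolt. φR_n = 0.75 × (3×25.898 + 6×48.75) = 277.6 kips.
Tension rupture (net): A_n = (11 − 3×1.1875)×0.3125 = 2.3242 in² (U = 1.0, A_e = A_n). φR_n = 0.75 × 65 × 2.3242 = 113.3 kips.
Tension yield (gross): A_g = 11×0.3125 = 3.4375 in². φR_n = 0.90 × 50 × 3.4375 = 154.7 kips.
Governing: min(445.3, 277.6, 113.3, 154.7) = 113.3 kips → net-section rupture.

113.3 kips (net-section rupture governs)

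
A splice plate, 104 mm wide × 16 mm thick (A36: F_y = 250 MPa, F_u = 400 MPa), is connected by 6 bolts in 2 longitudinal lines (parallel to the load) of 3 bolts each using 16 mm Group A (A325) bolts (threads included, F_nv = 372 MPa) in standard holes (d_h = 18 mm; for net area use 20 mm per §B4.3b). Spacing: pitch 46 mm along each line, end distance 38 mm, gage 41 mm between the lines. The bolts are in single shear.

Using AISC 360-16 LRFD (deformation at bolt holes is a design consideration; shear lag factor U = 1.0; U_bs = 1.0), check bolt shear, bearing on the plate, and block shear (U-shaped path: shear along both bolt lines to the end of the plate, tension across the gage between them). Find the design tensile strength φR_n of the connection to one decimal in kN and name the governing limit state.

336.6 kN (bolt shear governs)

Bolt shear: A_b = π(16)²/4 = 201.06 mm². φR_n = 0.75 × 372 × 201.06 × 6 × 1 = 336.6 kN.
Bearing (16 mm plate, F_u = 400 MPa): end bolts L_c = 38 − 18/2 = 29, R_n = min(1.2×29×16×400, 2.4×16×16×400) = 222.72 kN/bolt; interior L_c = 46 − 18 = 28, R_n = 215.04 kN/bolt. φR_n = 0.75 × (2×222.72 + 4×215.04) = 979.2 kN.
Block shear: shear path 2×[38+2×46] = 2×130 mm, A_gv = 4160, A_nv = 2×(130 − 2.5×20)×16 = 2560 mm²; tension across gage: (41 − 1×20)×16 = 336 mm². R_n = min(0.6×400×2560, 0.6×250×4160) + 1.0×400×336 = min(614.4, 624) + 134.4 = 748.8 kN. φR_n = 0.75 × 748.8 = 561.6 kN.
Governing: min(336.6, 979.2, 561.6) = 336.6 kN → bolt shear.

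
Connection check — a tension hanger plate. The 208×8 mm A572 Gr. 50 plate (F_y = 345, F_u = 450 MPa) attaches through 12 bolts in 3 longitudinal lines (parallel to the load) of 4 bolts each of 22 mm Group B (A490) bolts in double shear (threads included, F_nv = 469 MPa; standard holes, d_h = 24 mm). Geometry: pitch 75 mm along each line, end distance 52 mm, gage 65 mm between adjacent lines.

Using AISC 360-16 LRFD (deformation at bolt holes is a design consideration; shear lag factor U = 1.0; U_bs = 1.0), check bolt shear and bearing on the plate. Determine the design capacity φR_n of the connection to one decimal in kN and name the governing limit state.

1671.8 kN (bearing governs)

Bolt shear: A_b = π(22)²/4 = 380.13 mm². φR_n = 0.75 × 469 × 380.13 × 12 × 2 = 3209.1 kN.
Bearing (8 mm plate, F_u = 450 MPa): end bolts L_c = 52 − 24/2 = 40, R_n = min(1.2×40×8×450, 2.4×22×8×450) = 172.8 kN/bolt; interior L_c = 75 − 24 = 51, R_n = 190.08 kN/bolt. φR_n = 0.75 × (3×172.8 + 9×190.08) = 1671.8 kN.
Governing: min(3209.1, 1671.8) = 1671.8 kN → bearing.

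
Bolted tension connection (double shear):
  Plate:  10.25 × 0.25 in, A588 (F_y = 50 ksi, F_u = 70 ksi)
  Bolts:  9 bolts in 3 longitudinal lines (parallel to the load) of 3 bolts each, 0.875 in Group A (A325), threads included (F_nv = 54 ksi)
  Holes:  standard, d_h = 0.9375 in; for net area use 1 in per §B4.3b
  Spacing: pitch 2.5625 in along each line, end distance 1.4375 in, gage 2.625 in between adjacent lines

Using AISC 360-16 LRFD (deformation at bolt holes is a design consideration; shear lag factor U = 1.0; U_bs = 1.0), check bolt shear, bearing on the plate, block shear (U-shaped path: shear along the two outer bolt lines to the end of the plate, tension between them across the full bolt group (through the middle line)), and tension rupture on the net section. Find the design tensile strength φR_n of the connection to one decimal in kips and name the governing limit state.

95.2 kips (net-section rupture governs)

Bolt shear: A_b = π(0.875)²/4 = 0.60132 in². φR_n = 0.75 × 54 × 0.60132 × 9 × 2 = 438.4 kips.
Bearing (0.25 in plate, F_u = 70 ksi): end bolts L_c = 1.4375 − 0.9375/2 = 0.96875, R_n = min(1.2×0.96875×0.25×70, 2.4×0.875×0.25×70) = 20.344 kips/bolt; interior L_c = 2.5625 − 0.9375 = 1.625, R_n = 34.125 kips/bolt. φR_n = 0.75 × (3×20.344 + 6×34.125) = 199.3 kips.
Block shear: shear path 2×[1.4375+2×2.5625] = 2×6.5625 in, A_gv = 3.2813, A_nv = 2×(6.5625 − 2.5×1)×0.25 = 2.0313 in²; tension across gage: (5.25 − 2×1)×0.25 = 0.8125 in². R_n = min(0.6×70×2.0313, 0.6×50×3.2813) + 1.0×70×0.8125 = min(85.315, 98.439) + 56.875 = 142.19 kips. φR_n = 0.75 × 142.19 = 106.6 kips.
Tension rupture (net): A_n = (10.25 − 3×1)×0.25 = 1.8125 in² (U = 1.0, A_e = A_n). φR_n = 0.75 × 70 × 1.8125 = 95.2 kips.
Governing: min(438.4, 199.3, 106.6, 95.2) = 95.2 kips → net-section rupture.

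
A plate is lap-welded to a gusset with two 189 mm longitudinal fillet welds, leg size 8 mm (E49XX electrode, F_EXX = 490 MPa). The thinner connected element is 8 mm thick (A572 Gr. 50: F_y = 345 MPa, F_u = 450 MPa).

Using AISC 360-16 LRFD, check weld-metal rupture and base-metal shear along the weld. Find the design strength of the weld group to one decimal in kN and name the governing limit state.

471.4 kN (weld metal governs)

Weld metal: throat = 0.707×8 = 5.656 mm, L = 2×189 = 378 mm. φR_n = 0.75 × 0.6 × 490 × 5.656 × 378 = 471.4 kN.
Base metal shear (8 mm plate): yield φR_n = 1.0×0.6×345×8×378 = 626.0 kN; rupture φR_n = 0.75×0.6×450×8×378 = 612.4 kN; take 612.4 kN (rupture).
Governing: min(471.4, 612.4) = 471.4 kN → weld metal.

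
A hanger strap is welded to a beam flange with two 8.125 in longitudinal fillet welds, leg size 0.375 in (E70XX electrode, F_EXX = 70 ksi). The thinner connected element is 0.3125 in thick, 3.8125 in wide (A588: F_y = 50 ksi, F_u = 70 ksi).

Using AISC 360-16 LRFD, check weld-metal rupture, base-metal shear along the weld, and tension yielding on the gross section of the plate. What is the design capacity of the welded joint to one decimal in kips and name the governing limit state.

53.6 kips (gross-section yield governs)

Weld metal: throat = 0.707×0.375 = 0.26513 in, L = 2×8.125 = 16.25 in. φR_n = 0.75 × 0.6 × 70 × 0.26513 × 16.25 = 135.7 kips.
Base metal shear (0.3125 in plate): yield φR_n = 1.0×0.6×50×0.3125×16.25 = 152.3 kips; rupture φR_n = 0.75×0.6×70×0.3125×16.25 = 160.0 kips; take 152.3 kips (yield).
Tension yield (gross): A_g = 3.8125×0.3125 = 1.1914 in². φR_n = 0.90 × 50 × 1.1914 = 53.6 kips.
Governing: min(135.7, 152.3, 53.6) = 53.6 kips → gross-section yield.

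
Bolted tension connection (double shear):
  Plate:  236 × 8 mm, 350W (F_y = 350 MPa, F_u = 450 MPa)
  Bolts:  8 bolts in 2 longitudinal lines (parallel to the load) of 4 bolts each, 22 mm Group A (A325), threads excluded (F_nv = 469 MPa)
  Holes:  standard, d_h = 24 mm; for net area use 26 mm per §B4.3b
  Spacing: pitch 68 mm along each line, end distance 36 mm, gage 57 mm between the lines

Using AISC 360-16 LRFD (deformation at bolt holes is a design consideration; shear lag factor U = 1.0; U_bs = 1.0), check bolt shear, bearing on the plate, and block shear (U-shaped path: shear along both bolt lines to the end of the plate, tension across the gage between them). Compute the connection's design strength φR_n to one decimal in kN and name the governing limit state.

Bolt shear: A_b = π(22)²/4 = 380.13 mm². φR_n = 0.75 × 469 × 380.13 × 8 × 2 = 2139.4 kN.
Bearing (8 mm plate, F_u = 450 MPa): end bolts L_c = 36 − 24/2 = 24, R_n = min(1.2×24×8×450, 2.4×22×8×450) = 103.68 kN/bolt; interior L_c = 68 − 24 = 44, R_n = 190.08 kN/bolt. φR_n = 0.75 × (2×103.68 + 6×190.08) = 1010.9 kN.
Block shear: shear path 2×[36+3×68] = 2×240 mm, A_gv = 3840, A_nv = 2×(240 − 3.5×26)×8 = 2384 mm²; tension across gage: (57 − 1×26)×8 = 248 mm². R_n = min(0.6×450×2384, 0.6×350×3840) + 1.0×450×248 = min(643.68, 806.4) + 111.6 = 755.28 kN. φR_n = 0.75 × 755.28 = 566.5 kN.
Governing: min(2139.4, 1010.9, 566.5) = 566.5 kN → block shear.

566.5 kN (block shear governs)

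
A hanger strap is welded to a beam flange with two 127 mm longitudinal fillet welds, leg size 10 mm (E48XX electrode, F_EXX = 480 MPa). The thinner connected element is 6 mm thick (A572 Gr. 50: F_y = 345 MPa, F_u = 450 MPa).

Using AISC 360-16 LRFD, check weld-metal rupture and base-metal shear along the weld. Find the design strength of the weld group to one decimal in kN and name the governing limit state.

Weld metal: throat = 0.707×10 = 7.07 mm, L = 2×127 = 254 mm. φR_n = 0.75 × 0.6 × 480 × 7.07 × 254 = 387.9 kN.
Base metal shear (6 mm plate): yield φR_n = 1.0×0.6×345×6×254 = 315.5 kN; rupture φR_n = 0.75×0.6×450×6×254 = 308.6 kN; take 308.6 kN (rupture).
Governing: min(387.9, 308.6) = 308.6 kN → base-metal shear.

308.6 kN (base-metal shear governs)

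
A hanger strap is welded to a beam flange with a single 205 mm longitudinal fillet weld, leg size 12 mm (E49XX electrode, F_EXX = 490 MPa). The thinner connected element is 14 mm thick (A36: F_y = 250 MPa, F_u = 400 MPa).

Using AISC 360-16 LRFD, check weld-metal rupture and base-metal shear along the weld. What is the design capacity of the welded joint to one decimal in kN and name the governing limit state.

383.5 kN (weld metal governs)

Weld metal: throat = 0.707×12 = 8.484 mm, L = 205 mm. φR_n = 0.75 × 0.6 × 490 × 8.484 × 205 = 383.5 kN.
Base metal shear (14 mm plate): yield φR_n = 1.0×0.6×250×14×205 = 430.5 kN; rupture φR_n = 0.75×0.6×400×14×205 = 516.6 kN; take 430.5 kN (yield).
Governing: min(383.5, 430.5) = 383.5 kN → weld metal.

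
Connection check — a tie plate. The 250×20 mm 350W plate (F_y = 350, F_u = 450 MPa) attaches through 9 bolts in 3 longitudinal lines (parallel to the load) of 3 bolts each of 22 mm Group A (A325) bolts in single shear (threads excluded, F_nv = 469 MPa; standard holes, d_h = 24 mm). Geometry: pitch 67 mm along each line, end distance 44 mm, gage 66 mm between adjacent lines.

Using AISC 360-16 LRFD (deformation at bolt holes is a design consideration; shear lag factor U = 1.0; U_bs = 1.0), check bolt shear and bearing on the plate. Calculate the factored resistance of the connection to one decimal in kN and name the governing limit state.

Bolt shear: A_b = π(22)²/4 = 380.13 mm². φR_n = 0.75 × 469 × 380.13 × 9 × 1 = 1203.4 kN.
Bearing (20 mm plate, F_u = 450 MPa): end bolts L_c = 44 − 24/2 = 32, R_n = min(1.2×32×20×450, 2.4×22×20×450) = 345.6 kN/bolt; interior L_c = 67 − 24 = 43, R_n = 464.4 kN/bolt. φR_n = 0.75 × (3×345.6 + 6×464.4) = 2867.4 kN.
Governing: min(1203.4, 2867.4) = 1203.4 kN → bolt shear.

1203.4 kN (bolt shear governs)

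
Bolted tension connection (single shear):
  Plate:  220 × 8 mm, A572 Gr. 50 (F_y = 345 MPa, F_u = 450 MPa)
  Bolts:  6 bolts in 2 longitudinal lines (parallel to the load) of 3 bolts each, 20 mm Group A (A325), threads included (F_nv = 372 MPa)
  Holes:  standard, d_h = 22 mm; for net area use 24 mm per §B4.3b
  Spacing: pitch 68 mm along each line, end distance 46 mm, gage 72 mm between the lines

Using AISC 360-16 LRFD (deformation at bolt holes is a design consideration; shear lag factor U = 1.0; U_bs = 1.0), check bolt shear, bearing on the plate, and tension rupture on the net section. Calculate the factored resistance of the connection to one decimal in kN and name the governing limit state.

464.4 kN (net-section rupture governs)

Bolt shear: A_b = π(20)²/4 = 314.16 mm². φR_n = 0.75 × 372 × 314.16 × 6 × 1 = 525.9 kN.
Bearing (8 mm plate, F_u = 450 MPa): end bolts L_c = 46 − 22/2 = 35, R_n = min(1.2×35×8×450, 2.4×20×8×450) = 151.2 kN/bolt; interior L_c = 68 − 22 = 46, R_n = 172.8 kN/bolt. φR_n = 0.75 × (2×151.2 + 4×172.8) = 745.2 kN.
Tension rupture (net): A_n = (220 − 2×24)×8 = 1376 mm² (U = 1.0, A_e = A_n). φR_n = 0.75 × 450 × 1376 = 464.4 kN.
Governing: min(525.9, 745.2, 464.4) = 464.4 kN → net-section rupture.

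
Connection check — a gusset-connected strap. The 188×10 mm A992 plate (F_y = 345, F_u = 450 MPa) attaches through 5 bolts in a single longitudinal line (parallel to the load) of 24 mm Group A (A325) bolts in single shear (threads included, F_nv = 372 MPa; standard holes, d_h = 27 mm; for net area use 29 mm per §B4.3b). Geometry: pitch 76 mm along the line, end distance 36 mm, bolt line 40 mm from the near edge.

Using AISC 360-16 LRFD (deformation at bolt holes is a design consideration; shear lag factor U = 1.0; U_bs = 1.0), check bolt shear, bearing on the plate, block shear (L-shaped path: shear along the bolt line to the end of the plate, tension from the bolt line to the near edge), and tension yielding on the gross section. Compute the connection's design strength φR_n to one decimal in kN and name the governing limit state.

Bolt shear: A_b = π(24)²/4 = 452.39 mm². φR_n = 0.75 × 372 × 452.39 × 5 × 1 = 631.1 kN.
Bearing (10 mm plate, F_u = 450 MPa): end bolts L_c = 36 − 27/2 = 22.5, R_n = min(1.2×22.5×10×450, 2.4×24×10×450) = 121.5 kN/bolt; interior L_c = 76 − 27 = 49, R_n = 259.2 kN/bolt. φR_n = 0.75 × (1×121.5 + 4×259.2) = 868.7 kN.
Block shear: shear path 1×[36+4×76] = 1×340 mm, A_gv = 3400, A_nv = 1×(340 − 4.5×29)×10 = 2095 mm²; tension to near edge: (40 − 0.5×29)×10 = 255 mm². R_n = min(0.6×450×2095, 0.6×345×3400) + 1.0×450×255 = min(565.65, 703.8) + 114.75 = 680.4 kN. φR_n = 0.75 × 680.4 = 510.3 kN.
Tension yield (gross): A_g = 188×10 = 1880 mm². φR_n = 0.90 × 345 × 1880 = 583.7 kN.
Governing: min(631.1, 868.7, 510.3, 583.7) = 510.3 kN → block shear.

510.3 kN (block shear governs)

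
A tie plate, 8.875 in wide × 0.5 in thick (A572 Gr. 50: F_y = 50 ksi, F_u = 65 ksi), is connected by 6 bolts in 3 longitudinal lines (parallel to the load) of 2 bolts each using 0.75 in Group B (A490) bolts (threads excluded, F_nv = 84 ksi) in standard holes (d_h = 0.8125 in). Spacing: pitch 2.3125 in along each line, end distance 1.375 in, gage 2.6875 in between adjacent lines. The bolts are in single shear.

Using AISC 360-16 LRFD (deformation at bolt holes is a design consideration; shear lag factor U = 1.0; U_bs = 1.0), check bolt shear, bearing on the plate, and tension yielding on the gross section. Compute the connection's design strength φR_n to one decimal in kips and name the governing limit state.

167.0 kips (bolt shear governs)

Bolt shear: A_b = π(0.75)²/4 = 0.44179 in². φR_n = 0.75 × 84 × 0.44179 × 6 × 1 = 167.0 kips.
Bearing (0.5 in plate, F_u = 65 ksi): end bolts L_c = 1.375 − 0.8125/2 = 0.96875, R_n = min(1.2×0.96875×0.5×65, 2.4×0.75×0.5×65) = 37.781 kips/bolt; interior L_c = 2.3125 − 0.8125 = 1.5, R_n = 58.5 kips/bolt. φR_n = 0.75 × (3×37.781 + 3×58.5) = 216.6 kips.
Tension yield (gross): A_g = 8.875×0.5 = 4.4375 in². φR_n = 0.90 × 50 × 4.4375 = 199.7 kips.
Governing: min(167.0, 216.6, 199.7) = 167.0 kips → bolt shear.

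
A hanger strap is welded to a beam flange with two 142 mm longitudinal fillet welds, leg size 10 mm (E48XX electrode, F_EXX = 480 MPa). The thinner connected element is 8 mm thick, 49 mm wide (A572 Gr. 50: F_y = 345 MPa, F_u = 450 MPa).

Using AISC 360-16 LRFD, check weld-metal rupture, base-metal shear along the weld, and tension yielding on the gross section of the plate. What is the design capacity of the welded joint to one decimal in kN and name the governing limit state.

121.7 kN (gross-section yield governs)

Weld metal: throat = 0.707×10 = 7.07 mm, L = 2×142 = 284 mm. φR_n = 0.75 × 0.6 × 480 × 7.07 × 284 = 433.7 kN.
Base metal shear (8 mm plate): yield φR_n = 1.0×0.6×345×8×284 = 470.3 kN; rupture φR_n = 0.75×0.6×450×8×284 = 460.1 kN; take 460.1 kN (rupture).
Tension yield (gross): A_g = 49×8 = 392 mm². φR_n = 0.90 × 345 × 392 = 121.7 kN.
Governing: min(433.7, 460.1, 121.7) = 121.7 kN → gross-section yield.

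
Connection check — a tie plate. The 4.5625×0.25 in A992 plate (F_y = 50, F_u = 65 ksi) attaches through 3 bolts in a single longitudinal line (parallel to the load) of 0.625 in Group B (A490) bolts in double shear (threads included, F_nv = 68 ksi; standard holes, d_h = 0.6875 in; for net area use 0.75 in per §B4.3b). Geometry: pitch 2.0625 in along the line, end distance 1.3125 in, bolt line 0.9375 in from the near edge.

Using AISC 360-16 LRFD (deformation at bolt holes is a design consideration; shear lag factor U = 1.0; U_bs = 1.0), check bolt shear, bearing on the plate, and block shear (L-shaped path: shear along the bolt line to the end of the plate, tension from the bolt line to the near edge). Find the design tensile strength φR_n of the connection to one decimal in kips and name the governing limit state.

Bolt shear: A_b = π(0.625)²/4 = 0.3068 in². φR_n = 0.75 × 68 × 0.3068 × 3 × 2 = 93.9 kips.
Bearing (0.25 in plate, F_u = 65 ksi): end bolts L_c = 1.3125 − 0.6875/2 = 0.96875, R_n = min(1.2×0.96875×0.25×65, 2.4×0.625×0.25×65) = 18.891 kips/bolt; interior L_c = 2.0625 − 0.6875 = 1.375, R_n = 24.375 kips/bolt. φR_n = 0.75 × (1×18.891 + 2×24.375) = 50.7 kips.
Block shear: shear path 1×[1.3125+2×2.0625] = 1×5.4375 in, A_gv = 1.3594, A_nv = 1×(5.4375 − 2.5×0.75)×0.25 = 0.89063 in²; tension to near edge: (0.9375 − 0.5×0.75)×0.25 = 0.14063 in². R_n = min(0.6×65×0.89063, 0.6×50×1.3594) + 1.0×65×0.14063 = min(34.735, 40.782) + 9.141 = 43.876 kips. φR_n = 0.75 × 43.876 = 32.9 kips.
Governing: min(93.9, 50.7, 32.9) = 32.9 kips → block shear.

32.9 kips (block shear governs)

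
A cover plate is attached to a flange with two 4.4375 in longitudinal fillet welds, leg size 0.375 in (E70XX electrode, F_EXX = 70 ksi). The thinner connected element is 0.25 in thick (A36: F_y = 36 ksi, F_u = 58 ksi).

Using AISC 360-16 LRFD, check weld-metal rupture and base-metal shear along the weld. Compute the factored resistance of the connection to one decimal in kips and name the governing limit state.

47.9 kips (base-metal shear governs)

Weld metal: throat = 0.707×0.375 = 0.26513 in, L = 2×4.4375 = 8.875 in. φR_n = 0.75 × 0.6 × 70 × 0.26513 × 8.875 = 74.1 kips.
Base metal shear (0.25 in plate): yield φR_n = 1.0×0.6×36×0.25×8.875 = 47.9 kips; rupture φR_n = 0.75×0.6×58×0.25×8.875 = 57.9 kips; take 47.9 kips (yield).
Governing: min(74.1, 47.9) = 47.9 kips → base-metal shear.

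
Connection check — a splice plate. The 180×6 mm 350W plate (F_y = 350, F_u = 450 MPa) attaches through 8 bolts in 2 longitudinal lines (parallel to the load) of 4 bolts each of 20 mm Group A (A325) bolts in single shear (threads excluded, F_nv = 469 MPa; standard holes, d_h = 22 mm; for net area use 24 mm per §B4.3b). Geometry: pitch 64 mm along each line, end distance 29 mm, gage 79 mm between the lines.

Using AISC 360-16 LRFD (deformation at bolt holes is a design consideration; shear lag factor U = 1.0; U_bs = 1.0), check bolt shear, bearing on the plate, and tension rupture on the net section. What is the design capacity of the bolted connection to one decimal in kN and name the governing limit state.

267.3 kN (net-section rupture governs)

Bolt shear: A_b = π(20)²/4 = 314.16 mm². φR_n = 0.75 × 469 × 314.16 × 8 × 1 = 884.0 kN.
Bearing (6 mm plate, F_u = 450 MPa): end bolts L_c = 29 − 22/2 = 18, R_n = min(1.2×18×6×450, 2.4×20×6×450) = 58.32 kN/bolt; interior L_c = 64 − 22 = 42, R_n = 129.6 kN/bolt. φR_n = 0.75 × (2×58.32 + 6×129.6) = 670.7 kN.
Tension rupture (net): A_n = (180 − 2×24)×6 = 792 mm² (U = 1.0, A_e = A_n). φR_n = 0.75 × 450 × 792 = 267.3 kN.
Governing: min(884.0, 670.7, 267.3) = 267.3 kN → net-section rupture.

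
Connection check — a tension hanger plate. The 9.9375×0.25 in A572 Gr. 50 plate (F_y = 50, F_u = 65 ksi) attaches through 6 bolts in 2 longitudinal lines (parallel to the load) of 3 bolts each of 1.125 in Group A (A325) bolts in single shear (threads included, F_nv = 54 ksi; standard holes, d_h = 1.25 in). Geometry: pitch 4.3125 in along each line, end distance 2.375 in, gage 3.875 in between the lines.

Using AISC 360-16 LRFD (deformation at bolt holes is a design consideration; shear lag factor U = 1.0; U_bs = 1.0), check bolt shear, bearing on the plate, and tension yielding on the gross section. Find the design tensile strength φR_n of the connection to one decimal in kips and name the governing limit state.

Bolt shear: A_b = π(1.125)²/4 = 0.99402 in². φR_n = 0.75 × 54 × 0.99402 × 6 × 1 = 241.5 kips.
Bearing (0.25 in plate, F_u = 65 ksi): end bolts L_c = 2.375 − 1.25/2 = 1.75, R_n = min(1.2×1.75×0.25×65, 2.4×1.125×0.25×65) = 34.125 kips/bolt; interior L_c = 4.3125 − 1.25 = 3.0625, R_n = 43.875 kips/bolt. φR_n = 0.75 × (2×34.125 + 4×43.875) = 182.8 kips.
Tension yield (gross): A_g = 9.9375×0.25 = 2.4844 in². φR_n = 0.90 × 50 × 2.4844 = 111.8 kips.
Governing: min(241.5, 182.8, 111.8) = 111.8 kips → gross-section yield.

111.8 kips (gross-section yield governs)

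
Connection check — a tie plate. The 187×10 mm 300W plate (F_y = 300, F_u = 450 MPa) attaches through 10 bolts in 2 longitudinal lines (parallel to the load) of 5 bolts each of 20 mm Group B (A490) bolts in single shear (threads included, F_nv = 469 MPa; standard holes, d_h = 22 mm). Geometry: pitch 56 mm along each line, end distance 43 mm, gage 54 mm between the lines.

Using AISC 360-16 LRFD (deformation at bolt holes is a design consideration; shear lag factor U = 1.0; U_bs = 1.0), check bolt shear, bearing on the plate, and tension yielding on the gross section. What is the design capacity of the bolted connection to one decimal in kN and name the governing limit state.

504.9 kN (gross-section yield governs)

Bolt shear: A_b = π(20)²/4 = 314.16 mm². φR_n = 0.75 × 469 × 314.16 × 10 × 1 = 1105.1 kN.
Bearing (10 mm plate, F_u = 450 MPa): end bolts L_c = 43 − 22/2 = 32, R_n = min(1.2×32×10×450, 2.4×20×10×450) = 172.8 kN/bolt; interior L_c = 56 − 22 = 34, R_n = 183.6 kN/bolt. φR_n = 0.75 × (2×172.8 + 8×183.6) = 1360.8 kN.
Tension yield (gross): A_g = 187×10 = 1870 mm². φR_n = 0.90 × 300 × 1870 = 504.9 kN.
Governing: min(1105.1, 1360.8, 504.9) = 504.9 kN → gross-section yield.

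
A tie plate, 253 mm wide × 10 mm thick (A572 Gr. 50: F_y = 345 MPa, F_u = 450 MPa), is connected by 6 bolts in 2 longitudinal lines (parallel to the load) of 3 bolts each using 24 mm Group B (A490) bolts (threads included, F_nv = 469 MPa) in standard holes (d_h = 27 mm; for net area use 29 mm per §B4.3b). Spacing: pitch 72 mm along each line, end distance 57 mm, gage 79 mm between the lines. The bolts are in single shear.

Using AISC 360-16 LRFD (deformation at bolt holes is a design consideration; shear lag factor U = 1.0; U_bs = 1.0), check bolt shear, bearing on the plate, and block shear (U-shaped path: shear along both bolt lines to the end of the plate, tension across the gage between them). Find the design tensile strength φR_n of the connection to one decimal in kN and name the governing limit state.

689.2 kN (block shear governs)

Bolt shear: A_b = π(24)²/4 = 452.39 mm². φR_n = 0.75 × 469 × 452.39 × 6 × 1 = 954.8 kN.
Bearing (10 mm plate, F_u = 450 MPa): end bolts L_c = 57 − 27/2 = 43.5, R_n = min(1.2×43.5×10×450, 2.4×24×10×450) = 234.9 kN/bolt; interior L_c = 72 − 27 = 45, R_n = 243 kN/bolt. φR_n = 0.75 × (2×234.9 + 4×243) = 1081.4 kN.
Block shear: shear path 2×[57+2×72] = 2×201 mm, A_gv = 4020, A_nv = 2×(201 − 2.5×29)×10 = 2570 mm²; tension across gage: (79 − 1×29)×10 = 500 mm². R_n = min(0.6×450×2570, 0.6×345×4020) + 1.0×450×500 = min(693.9, 832.14) + 225 = 918.9 kN. φR_n = 0.75 × 918.9 = 689.2 kN.
Governing: min(954.8, 1081.4, 689.2) = 689.2 kN → block shear.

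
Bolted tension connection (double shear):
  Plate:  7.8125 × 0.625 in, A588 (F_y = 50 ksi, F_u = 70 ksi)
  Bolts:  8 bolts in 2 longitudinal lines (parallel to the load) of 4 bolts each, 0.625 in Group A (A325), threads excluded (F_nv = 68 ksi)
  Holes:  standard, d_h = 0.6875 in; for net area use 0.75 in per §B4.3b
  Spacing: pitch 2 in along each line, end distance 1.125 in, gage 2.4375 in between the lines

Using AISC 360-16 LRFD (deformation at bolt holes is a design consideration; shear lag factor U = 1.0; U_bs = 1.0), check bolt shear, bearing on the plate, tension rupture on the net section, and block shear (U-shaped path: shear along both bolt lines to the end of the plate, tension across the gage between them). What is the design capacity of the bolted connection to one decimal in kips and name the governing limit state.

207.1 kips (net-section rupture governs)

Bolt shear: A_b = π(0.625)²/4 = 0.3068 in². φR_n = 0.75 × 68 × 0.3068 × 8 × 2 = 250.3 kips.
Bearing (0.625 in plate, F_u = 70 ksi): end bolts L_c = 1.125 − 0.6875/2 = 0.78125, R_n = min(1.2×0.78125×0.625×70, 2.4×0.625×0.625×70) = 41.016 kips/bolt; interior L_c = 2 − 0.6875 = 1.3125, R_n = 65.625 kips/bolt. φR_n = 0.75 × (2×41.016 + 6×65.625) = 356.8 kips.
Tension rupture (net): A_n = (7.8125 − 2×0.75)×0.625 = 3.9453 in² (U = 1.0, A_e = A_n). φR_n = 0.75 × 70 × 3.9453 = 207.1 kips.
Block shear: shear path 2×[1.125+3×2] = 2×7.125 in, A_gv = 8.9063, A_nv = 2×(7.125 − 3.5×0.75)×0.625 = 5.625 in²; tension across gage: (2.4375 − 1×0.75)×0.625 = 1.0547 in². R_n = min(0.6×70×5.625, 0.6×50×8.9063) + 1.0×70×1.0547 = min(236.25, 267.19) + 73.829 = 310.08 kips. φR_n = 0.75 × 310.08 = 232.6 kips.
Governing: min(250.3, 356.8, 207.1, 232.6) = 207.1 kips → net-section rupture.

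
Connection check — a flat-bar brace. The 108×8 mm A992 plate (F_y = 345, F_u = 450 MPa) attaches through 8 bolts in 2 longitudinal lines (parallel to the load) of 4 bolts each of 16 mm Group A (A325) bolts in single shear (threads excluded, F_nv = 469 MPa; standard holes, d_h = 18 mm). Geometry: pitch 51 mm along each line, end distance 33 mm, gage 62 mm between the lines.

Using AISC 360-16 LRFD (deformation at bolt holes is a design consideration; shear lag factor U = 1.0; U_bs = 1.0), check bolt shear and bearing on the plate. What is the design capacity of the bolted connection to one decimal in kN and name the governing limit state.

Bolt shear: A_b = π(16)²/4 = 201.06 mm². φR_n = 0.75 × 469 × 201.06 × 8 × 1 = 565.8 kN.
Bearing (8 mm plate, F_u = 450 MPa): end bolts L_c = 33 − 18/2 = 24, R_n = min(1.2×24×8×450, 2.4×16×8×450) = 103.68 kN/bolt; interior L_c = 51 − 18 = 33, R_n = 138.24 kN/bolt. φR_n = 0.75 × (2×103.68 + 6×138.24) = 777.6 kN.
Governing: min(565.8, 777.6) = 565.8 kN → bolt shear.

565.8 kN (bolt shear governs)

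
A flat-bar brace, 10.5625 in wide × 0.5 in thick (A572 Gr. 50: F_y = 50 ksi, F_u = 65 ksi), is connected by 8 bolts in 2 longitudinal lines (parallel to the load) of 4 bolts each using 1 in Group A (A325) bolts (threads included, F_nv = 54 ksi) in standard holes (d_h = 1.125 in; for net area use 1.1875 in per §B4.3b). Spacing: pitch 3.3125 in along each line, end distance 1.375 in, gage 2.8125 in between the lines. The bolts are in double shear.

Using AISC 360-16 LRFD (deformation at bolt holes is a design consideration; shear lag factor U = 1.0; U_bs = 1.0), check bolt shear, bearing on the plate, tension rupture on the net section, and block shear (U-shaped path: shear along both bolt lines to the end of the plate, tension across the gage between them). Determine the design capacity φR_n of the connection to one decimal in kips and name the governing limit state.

Bolt shear: A_b = π(1)²/4 = 0.7854 in². φR_n = 0.75 × 54 × 0.7854 × 8 × 2 = 508.9 kips.
Bearing (0.5 in plate, F_u = 65 ksi): end bolts L_c = 1.375 − 1.125/2 = 0.8125, R_n = min(1.2×0.8125×0.5×65, 2.4×1×0.5×65) = 31.688 kips/bolt; interior L_c = 3.3125 − 1.125 = 2.1875, R_n = 78 kips/bolt. φR_n = 0.75 × (2×31.688 + 6×78) = 398.5 kips.
Tension rupture (net): A_n = (10.5625 − 2×1.1875)×0.5 = 4.0938 in² (U = 1.0, A_e = A_n). φR_n = 0.75 × 65 × 4.0938 = 199.6 kips.
Block shear: shear path 2×[1.375+3×3.3125] = 2×11.3125 in, A_gv = 11.313, A_nv = 2×(11.3125 − 3.5×1.1875)×0.5 = 7.1563 in²; tension across gage: (2.8125 − 1×1.1875)×0.5 = 0.8125 in². R_n = min(0.6×65×7.1563, 0.6×50×11.313) + 1.0×65×0.8125 = min(279.1, 339.39) + 52.813 = 331.91 kips. φR_n = 0.75 × 331.91 = 248.9 kips.
Governing: min(508.9, 398.5, 199.6, 248.9) = 199.6 kips → net-section rupture.

199.6 kips (net-section rupture governs)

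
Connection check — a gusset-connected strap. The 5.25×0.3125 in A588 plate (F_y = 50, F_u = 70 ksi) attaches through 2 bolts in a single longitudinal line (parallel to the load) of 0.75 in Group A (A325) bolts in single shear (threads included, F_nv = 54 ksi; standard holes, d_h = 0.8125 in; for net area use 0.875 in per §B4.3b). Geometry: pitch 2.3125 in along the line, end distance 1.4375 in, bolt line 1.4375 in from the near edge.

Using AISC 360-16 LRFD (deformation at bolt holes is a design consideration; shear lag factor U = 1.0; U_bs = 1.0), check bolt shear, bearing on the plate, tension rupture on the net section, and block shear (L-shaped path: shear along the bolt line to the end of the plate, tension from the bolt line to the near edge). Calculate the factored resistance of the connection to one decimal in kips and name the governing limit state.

Bolt shear: A_b = π(0.75)²/4 = 0.44179 in². φR_n = 0.75 × 54 × 0.44179 × 2 × 1 = 35.8 kips.
Bearing (0.3125 in plate, F_u = 70 ksi): end bolts L_c = 1.4375 − 0.8125/2 = 1.03125, R_n = min(1.2×1.03125×0.3125×70, 2.4×0.75×0.3125×70) = 27.07 kips/bolt; interior L_c = 2.3125 − 0.8125 = 1.5, R_n = 39.375 kips/bolt. φR_n = 0.75 × (1×27.07 + 1×39.375) = 49.8 kips.
Tension rupture (net): A_n = (5.25 − 1×0.875)×0.3125 = 1.3672 in² (U = 1.0, A_e = A_n). φR_n = 0.75 × 70 × 1.3672 = 71.8 kips.
Block shear: shear path 1×[1.4375+1×2.3125] = 1×3.75 in, A_gv = 1.1719, A_nv = 1×(3.75 − 1.5×0.875)×0.3125 = 0.76172 in²; tension to near edge: (1.4375 − 0.5×0.875)×0.3125 = 0.3125 in². R_n = min(0.6×70×0.76172, 0.6×50×1.1719) + 1.0×70×0.3125 = min(31.992, 35.157) + 21.875 = 53.867 kips. φR_n = 0.75 × 53.867 = 40.4 kips.
Governing: min(35.8, 49.8, 71.8, 40.4) = 35.8 kips → bolt shear.

35.8 kips (bolt shear governs)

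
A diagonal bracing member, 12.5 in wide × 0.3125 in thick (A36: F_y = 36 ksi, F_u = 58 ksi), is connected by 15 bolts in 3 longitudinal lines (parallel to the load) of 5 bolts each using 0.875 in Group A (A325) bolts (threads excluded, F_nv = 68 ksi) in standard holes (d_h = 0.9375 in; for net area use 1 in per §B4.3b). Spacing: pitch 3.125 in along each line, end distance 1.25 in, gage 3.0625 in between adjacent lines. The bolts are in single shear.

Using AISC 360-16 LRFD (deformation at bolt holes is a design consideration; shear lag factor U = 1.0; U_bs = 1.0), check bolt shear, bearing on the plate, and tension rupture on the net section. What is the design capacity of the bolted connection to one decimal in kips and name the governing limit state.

129.1 kips (net-section rupture governs)

Bolt shear: A_b = π(0.875)²/4 = 0.60132 in². φR_n = 0.75 × 68 × 0.60132 × 15 × 1 = 460.0 kips.
Bearing (0.3125 in plate, F_u = 58 ksi): end bolts L_c = 1.25 − 0.9375/2 = 0.78125, R_n = min(1.2×0.78125×0.3125×58, 2.4×0.875×0.3125×58) = 16.992 kips/bolt; interior L_c = 3.125 − 0.9375 = 2.1875, R_n = 38.063 kips/bolt. φR_n = 0.75 × (3×16.992 + 12×38.063) = 380.8 kips.
Tension rupture (net): A_n = (12.5 − 3×1)×0.3125 = 2.9688 in² (U = 1.0, A_e = A_n). φR_n = 0.75 × 58 × 2.9688 = 129.1 kips.
Governing: min(460.0, 380.8, 129.1) = 129.1 kips → net-section rupture.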